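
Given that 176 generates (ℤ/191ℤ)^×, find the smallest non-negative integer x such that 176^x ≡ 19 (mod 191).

91

Baby-step giant-step with m = ceil(sqrt(190)) = 14.
Baby table (176^j mod 191 for j=0..13):
  0:1  1:176  2:34  3:63  4:10  5:41  6:149  7:57
  8:100  9:28  10:153  11:188  12:45  13:89
Giant step factor: 176^(-14) ≡ 96 (mod 191).
Scan 19·96^i mod 191 for i = 0, 1, …:
  i=0: 19   i=1: 105   i=2: 148   i=3: 74
  i=4: 37   i=5: 114   i=6: 57
Match at i=6, j=7: x = 6·14 + 7 = 91.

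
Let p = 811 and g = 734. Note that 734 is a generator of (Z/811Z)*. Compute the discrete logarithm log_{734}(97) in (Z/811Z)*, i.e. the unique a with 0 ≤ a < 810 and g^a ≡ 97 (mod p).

86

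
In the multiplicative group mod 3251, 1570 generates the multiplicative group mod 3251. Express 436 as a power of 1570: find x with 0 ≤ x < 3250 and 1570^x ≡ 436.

Baby-step giant-step with m = ceil(sqrt(3250)) = 58.
Baby table (1570^j mod 3251 for j=0..57):
  0:1  1:1570  2:642  3:130  4:2538  5:2185  6:645  7:1589
  8:1213  9:2575  10:1757  11:1642  12:3148  13:840  14:2145  15:2865
  16:1917  17:2515  18:1836  19:2134  20:1850  21:1357  22:1085  23:3177
  24:856  25:1257  26:133  27:746  28:860  29:1035  30:2701  31:1266
  32:1259  33:22  34:2030  35:1120  36:2860  37:569  38:2556  39:1186
  40:2448  41:678  42:1383  43:2893  44:363  45:985  46:2225  47:1676
  48:1261  49:3162  50:63  51:1380  52:1434  53:1688  54:595  55:1113
  56:1623  57:2577
Giant step factor: 1570^(-58) ≡ 2696 (mod 3251).
Scan 436·2696^i mod 3251 for i = 0, 1, …:
  i=0: 436   i=1: 1845   i=2: 90   i=3: 2066
  i=4: 973   i=5: 2902   i=6: 1886   i=7: 92
  i=8: 956   i=9: 2584     …   i=51: 1167
  i=52: 2515
Match at i=52, j=17: x = 52·58 + 17 = 3033.

3033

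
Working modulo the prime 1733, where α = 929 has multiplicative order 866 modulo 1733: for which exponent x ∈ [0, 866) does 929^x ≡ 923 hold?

446

Baby-step giant-step with m = ceil(sqrt(866)) = 30.
Baby table (929^j mod 1733 for j=0..29):
  0:1  1:929  2:7  3:1304  4:49  5:463  6:343  7:1508
  8:668  9:158  10:1210  11:1106  12:1538  13:810  14:368  15:471
  16:843  17:1564  18:702  19:550  20:1448  21:384  22:1471  23:955
  24:1632  25:1486  26:1026  27:4  28:250  29:28
Giant step factor: 929^(-30) ≡ 102 (mod 1733).
Scan 923·102^i mod 1733 for i = 0, 1, …:
  i=0: 923   i=1: 564   i=2: 339   i=3: 1651
  i=4: 301   i=5: 1241   i=6: 73   i=7: 514
  i=8: 438   i=9: 1351     …   i=13: 112
  i=14: 1026
Match at i=14, j=26: x = 14·30 + 26 = 446.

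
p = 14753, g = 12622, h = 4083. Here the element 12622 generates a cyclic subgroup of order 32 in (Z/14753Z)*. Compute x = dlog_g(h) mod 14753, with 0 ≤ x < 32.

Successive powers of 12622 modulo 14753:
  12622^0=1  12622^1=12622  12622^2=11990  12622^3=1506  12622^4=6868  12622^5=14021
  12622^6=10827  12622^7=1355  12622^8=4083
So 12622^8 ≡ 4083 (mod 14753), giving x = 8.

8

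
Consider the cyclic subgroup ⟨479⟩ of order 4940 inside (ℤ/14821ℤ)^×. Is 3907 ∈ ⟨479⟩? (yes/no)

3907 ∈ ⟨479⟩ iff 3907^4940 ≡ 1 (mod 14821), since |⟨479⟩| = 4940.
3907^4940 mod 14821 = 1.
Since 1 = 1, 3907 lies in the subgroup.

yes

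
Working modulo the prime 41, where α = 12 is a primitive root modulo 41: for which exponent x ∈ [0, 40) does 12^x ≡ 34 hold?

17

Successive powers of 12 modulo 41:
  12^0=1  12^1=12  12^2=21  12^3=6  12^4=31  12^5=3
  12^6=36  12^7=22  12^8=18  12^9=11  12^10=9  12^11=26
  12^12=25  12^13=13  12^14=33  12^15=27  12^16=37  12^17=34
So 12^17 ≡ 34 (mod 41), giving x = 17.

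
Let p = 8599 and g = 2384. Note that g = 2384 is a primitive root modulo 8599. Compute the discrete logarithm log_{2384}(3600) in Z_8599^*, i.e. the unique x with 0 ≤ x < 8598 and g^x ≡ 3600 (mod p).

Baby-step giant-step with m = ceil(sqrt(8598)) = 93.
Baby table (2384^j mod 8599 for j=0..92):
  0:1  1:2384  2:8116  3:794  4:1116  5:3453  6:2709  7:407
  8:7200  9:1196  10:4995  11:7064  12:3734  13:1891  14:2268  15:6740
  16:5228  17:3601  18:2982  19:6314  20:4326  21:2983  22:99  23:3843
  24:3777  25:1215  26:7296  27:6486  28:1622  29:5897  30:7682  31:6617
  32:4362  33:2817  34:8508  35:6630  36:958  37:5137  38:1632  39:3940
  40:2852  41:5958  42:6923  43:2951  44:1202  45:2101  46:4166  47:8498
  48:8587  49:5788  50:5796  51:7670  52:3806  53:1559  54:1888  55:3715
  56:8189  57:2846  58:253  59:1222  60:6786  61:3105  62:7180  63:5110
  64:6056  65:8382  66:7211  67:1623  68:8281  69:7199  70:7411  71:5478
  72:6270  73:2618  74:7037  75:8158  76:6333  77:6627  78:2405  79:6586
  80:7849  81:592  82:1092  83:6430  84:5702  85:7148  86:6213  87:4314
  88:172  89:5895  90:2914  91:7583  92:2774
Giant step factor: 2384^(-93) ≡ 3469 (mod 8599).
Scan 3600·3469^i mod 8599 for i = 0, 1, …:
  i=0: 3600   i=1: 2652   i=2: 7457   i=3: 2541
  i=4: 754   i=5: 1530   i=6: 1987   i=7: 5104
  i=8: 435   i=9: 4190     …   i=73: 1539
  i=74: 7411
Match at i=74, j=70: x = 74·93 + 70 = 6952.

6952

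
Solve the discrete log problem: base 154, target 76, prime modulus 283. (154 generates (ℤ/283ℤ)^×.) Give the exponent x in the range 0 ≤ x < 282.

Baby-step giant-step with m = ceil(sqrt(282)) = 17.
Baby table (154^j mod 283 for j=0..16):
  0:1  1:154  2:227  3:149  4:23  5:146  6:127  7:31
  8:246  9:245  10:91  11:147  12:281  13:258  14:112  15:268
  16:237
Giant step factor: 154^(-17) ≡ 220 (mod 283).
Scan 76·220^i mod 283 for i = 0, 1, …:
  i=0: 76   i=1: 23
Match at i=1, j=4: x = 1·17 + 4 = 21.

21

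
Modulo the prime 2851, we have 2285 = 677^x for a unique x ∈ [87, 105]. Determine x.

104

Compute 677^87 mod 2851 = 356, then multiply by 677 repeatedly:
  677^87=356  677^88=1528  677^89=2394  677^90=1370  677^91=915
  677^92=788  677^93=339  677^94=1423  677^95=2584  677^96=1705
  677^97=2481  677^98=398  677^99=1452  677^100=2260  677^101=1884
  677^102=1071  677^103=913  677^104=2285
Found 2285 at exponent 104.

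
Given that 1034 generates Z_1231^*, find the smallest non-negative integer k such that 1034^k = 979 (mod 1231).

Baby-step giant-step with m = ceil(sqrt(1230)) = 36.
Baby table (1034^j mod 1231 for j=0..35):
  0:1  1:1034  2:648  3:368  4:133  5:881  6:14  7:935
  8:455  9:228  10:631  11:24  12:196  13:780  14:215  15:730
  16:217  17:336  18:282  19:1072  20:548  21:372  22:576  23:1011
  24:255  25:236  26:286  27:284  28:678  29:613  30:1108  31:842
  32:311  33:283  34:875  35:1196
Giant step factor: 1034^(-36) ≡ 880 (mod 1231).
Scan 979·880^i mod 1231 for i = 0, 1, …:
  i=0: 979   i=1: 1051   i=2: 399   i=3: 285
  i=4: 907   i=5: 472   i=6: 513   i=7: 894
  i=8: 111   i=9: 431   i=10: 132   i=11: 446
  i=12: 1022   i=13: 730
Match at i=13, j=15: k = 13·36 + 15 = 483.

483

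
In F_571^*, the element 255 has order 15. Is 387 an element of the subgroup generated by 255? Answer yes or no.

⟨255⟩ has order 15; its elements mod 571 are {1, 106, 109, 134, 167, 193, 255, 331, 387, 461, 468, 473, 481, 500, 502}.
387 is in this set.

yes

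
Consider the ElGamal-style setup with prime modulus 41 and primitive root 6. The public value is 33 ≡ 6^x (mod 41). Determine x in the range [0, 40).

Successive powers of 6 modulo 41:
  6^0=1  6^1=6  6^2=36  6^3=11  6^4=25  6^5=27
  6^6=39  6^7=29  6^8=10  6^9=19  6^10=32  6^11=28
  6^12=4  6^13=24  6^14=21  6^15=3  6^16=18  6^17=26
  6^18=33
So 6^18 ≡ 33 (mod 41), giving x = 18.

18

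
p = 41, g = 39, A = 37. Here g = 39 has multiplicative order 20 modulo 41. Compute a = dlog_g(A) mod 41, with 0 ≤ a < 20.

12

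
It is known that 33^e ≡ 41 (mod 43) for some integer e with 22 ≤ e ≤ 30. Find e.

30

Compute 33^22 mod 43 = 10, then multiply by 33 repeatedly:
  33^22=10  33^23=29  33^24=11  33^25=19  33^26=25
  33^27=8  33^28=6  33^29=26  33^30=41
Found 41 at exponent 30.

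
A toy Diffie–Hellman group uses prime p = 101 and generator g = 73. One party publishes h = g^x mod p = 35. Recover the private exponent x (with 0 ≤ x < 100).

53

Baby-step giant-step with m = ceil(sqrt(100)) = 10.
Baby table (73^j mod 101 for j=0..9):
  0:1  1:73  2:77  3:66  4:71  5:32  6:13  7:40
  8:92  9:50
Giant step factor: 73^(-10) ≡ 65 (mod 101).
Scan 35·65^i mod 101 for i = 0, 1, …:
  i=0: 35   i=1: 53   i=2: 11   i=3: 8
  i=4: 15   i=5: 66
Match at i=5, j=3: x = 5·10 + 3 = 53.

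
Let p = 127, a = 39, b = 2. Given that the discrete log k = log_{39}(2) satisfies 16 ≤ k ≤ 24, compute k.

18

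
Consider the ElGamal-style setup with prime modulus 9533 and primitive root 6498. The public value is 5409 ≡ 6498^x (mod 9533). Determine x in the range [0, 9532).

4713

Baby-step giant-step with m = ceil(sqrt(9532)) = 98.
Baby table (6498^j mod 9533 for j=0..97):
  0:1  1:6498  2:2347  3:7539  4:7868  5:785  6:775  7:2526
  8:7655  9:8529  10:6113  11:7796  12:46  13:3385  14:3099  15:3606
  16:9207  17:7511  18:7051  19:1800  20:8942  21:1481  22:4741  23:5895
  24:2116  25:3182  26:9092  27:3815  28:4070  29:2318  30:224  31:6536
  32:1413  33:1395  34:8360  35:4246  36:2006  37:3377  38:8313  39:3896
  40:6093  41:1765  42:771  43:5133  44:7800  45:6972  46:3240  47:4656
  48:6479  49:2814  50:1078  51:7622  52:3821  53:4926  54:6867  55:7326
  56:6079  57:6123  58:6045  59:4450  60:2511  61:5515  62:1923  63:7424
  64:4172  65:7337  66:1293  67:3341  68:3177  69:5201  70:1613  71:4507
  72:1110  73:5832  74:2661  75:7849  76:1252  77:3847  78:2280  79:1158
  80:3147  81:921  82:7467  83:7129  84:3395  85:1348  86:8010  87:8333
  88:394  89:5368  90:17  91:5603  92:1767  93:4234  94:294  95:3812
  96:3642  97:4810
Giant step factor: 6498^(-98) ≡ 6788 (mod 9533).
Scan 5409·6788^i mod 9533 for i = 0, 1, …:
  i=0: 5409   i=1: 4709   i=2: 543   i=3: 6146
  i=4: 2640   i=5: 7813   i=6: 2565   i=7: 3962
  i=8: 1463   i=9: 6991     …   i=47: 3758
  i=48: 8529
Match at i=48, j=9: x = 48·98 + 9 = 4713.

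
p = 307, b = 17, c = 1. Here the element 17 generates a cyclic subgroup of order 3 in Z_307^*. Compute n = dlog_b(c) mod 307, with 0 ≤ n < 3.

0

Successive powers of 17 modulo 307:
  17^0=1
So 17^0 ≡ 1 (mod 307), giving n = 0.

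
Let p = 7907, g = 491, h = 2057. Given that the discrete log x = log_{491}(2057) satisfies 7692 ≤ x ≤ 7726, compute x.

7724

Compute 491^7692 mod 7907 = 3440, then multiply by 491 repeatedly:
  491^7692=3440  491^7693=4849  491^7694=852  491^7695=7168  491^7696=873
  491^7697=1665  491^7698=3094  491^7699=1010  491^7700=5676  491^7701=3652
  491^7702=6150  491^7703=7083  491^7704=6580  491^7705=4724  491^7706=2733
  491^7707=5620  491^7708=7784  491^7709=2863  491^7710=6194  491^7711=4966
  491^7712=2950  491^7713=1469  491^7714=1742  491^7715=1366  491^7716=6518
  491^7717=5910  491^7718=7848  491^7719=2659  491^7720=914  491^7721=5982
  491^7722=3665  491^7723=4626  491^7724=2057
Found 2057 at exponent 7724.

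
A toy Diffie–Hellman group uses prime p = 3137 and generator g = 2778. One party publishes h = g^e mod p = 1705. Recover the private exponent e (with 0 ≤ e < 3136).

2581

Baby-step giant-step with m = ceil(sqrt(3136)) = 56.
Baby table (2778^j mod 3137 for j=0..55):
  0:1  1:2778  2:264  3:2471  4:682  5:2985  6:1239  7:653
  8:848  9:2994  10:1145  11:3029  12:1128  13:2858  14:2914  15:1632
  16:731  17:1079  18:1627  19:2526  20:2896  21:1820  22:2253  23:519
  24:1899  25:2125  26:2553  27:2614  28:2674  29:3093  30:111  31:932
  32:1071  33:1362  34:414  35:1950  36:2638  37:332  38:18  39:2949
  40:1615  41:560  42:2865  43:401  44:343  45:2343  46:2716  47:563
  48:1788  49:1193  50:1482  51:1252  52:2260  53:1143  54:610  55:600
Giant step factor: 2778^(-56) ≡ 2139 (mod 3137).
Scan 1705·2139^i mod 3137 for i = 0, 1, …:
  i=0: 1705   i=1: 1801   i=2: 103   i=3: 727
  i=4: 2238   i=5: 20   i=6: 1999   i=7: 130
  i=8: 2014   i=9: 845     …   i=45: 3068
  i=46: 2985
Match at i=46, j=5: e = 46·56 + 5 = 2581.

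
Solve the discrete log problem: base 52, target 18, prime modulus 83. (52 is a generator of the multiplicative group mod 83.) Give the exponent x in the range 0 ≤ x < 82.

61

Baby-step giant-step with m = ceil(sqrt(82)) = 10.
Baby table (52^j mod 83 for j=0..9):
  0:1  1:52  2:48  3:6  4:63  5:39  6:36  7:46
  8:68  9:50
Giant step factor: 52^(-10) ≡ 40 (mod 83).
Scan 18·40^i mod 83 for i = 0, 1, …:
  i=0: 18   i=1: 56   i=2: 82   i=3: 43
  i=4: 60   i=5: 76   i=6: 52
Match at i=6, j=1: x = 6·10 + 1 = 61.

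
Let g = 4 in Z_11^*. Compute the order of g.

5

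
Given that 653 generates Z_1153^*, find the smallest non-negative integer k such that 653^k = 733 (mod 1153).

74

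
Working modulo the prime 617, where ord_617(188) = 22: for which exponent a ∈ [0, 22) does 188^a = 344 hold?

Successive powers of 188 modulo 617:
  188^0=1  188^1=188  188^2=175  188^3=199  188^4=392  188^5=273
  188^6=113  188^7=266  188^8=31  188^9=275  188^10=489  188^11=616
  188^12=429  188^13=442  188^14=418  188^15=225  188^16=344
So 188^16 ≡ 344 (mod 617), giving a = 16.

16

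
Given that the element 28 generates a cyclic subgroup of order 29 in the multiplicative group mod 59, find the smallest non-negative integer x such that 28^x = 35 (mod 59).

7

Successive powers of 28 modulo 59:
  28^0=1  28^1=28  28^2=17  28^3=4  28^4=53  28^5=9
  28^6=16  28^7=35
So 28^7 ≡ 35 (mod 59), giving x = 7.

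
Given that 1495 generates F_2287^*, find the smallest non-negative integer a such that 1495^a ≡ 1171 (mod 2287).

1939

Baby-step giant-step with m = ceil(sqrt(2286)) = 48.
Baby table (1495^j mod 2287 for j=0..47):
  0:1  1:1495  2:626  3:487  4:799  5:691  6:1608  7:323
  8:328  9:942  10:1785  11:1933  12:1354  13:235  14:1414  15:742
  16:95  17:231  18:8  19:525  20:434  21:1609  22:1818  23:954
  24:1429  25:297  26:337  27:675  28:558  29:1742  30:1684  31:1880
  32:2164  33:1362  34:760  35:1848  36:64  37:1913  38:1185  39:1437
  40:822  41:771  42:2284  43:89  44:409  45:826  46:2177  47:214
Giant step factor: 1495^(-48) ≡ 2040 (mod 2287).
Scan 1171·2040^i mod 2287 for i = 0, 1, …:
  i=0: 1171   i=1: 1212   i=2: 233   i=3: 1911
  i=4: 1392   i=5: 1513   i=6: 1357   i=7: 1010
  i=8: 2100   i=9: 449     …   i=39: 1396
  i=40: 525
Match at i=40, j=19: a = 40·48 + 19 = 1939.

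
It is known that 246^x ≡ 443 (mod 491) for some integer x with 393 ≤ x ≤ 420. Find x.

411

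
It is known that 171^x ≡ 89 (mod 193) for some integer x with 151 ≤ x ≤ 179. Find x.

Compute 171^151 mod 193 = 17, then multiply by 171 repeatedly:
  171^151=17  171^152=12  171^153=122  171^154=18  171^155=183
  171^156=27  171^157=178  171^158=137  171^159=74  171^160=109
  171^161=111  171^162=67  171^163=70  171^164=4  171^165=105
  171^166=6  171^167=61  171^168=9  171^169=188  171^170=110
  171^171=89
Found 89 at exponent 171.

171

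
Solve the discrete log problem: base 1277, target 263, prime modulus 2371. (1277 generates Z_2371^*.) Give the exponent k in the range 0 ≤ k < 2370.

757

Baby-step giant-step with m = ceil(sqrt(2370)) = 49.
Baby table (1277^j mod 2371 for j=0..48):
  0:1  1:1277  2:1852  3:1117  4:1438  5:1172  6:543  7:1079
  8:332  9:1926  10:775  11:968  12:845  13:260  14:80  15:207
  16:1158  17:1633  18:1232  19:1291  20:762  21:964  22:479  23:2336
  24:354  25:1568  26:1212  27:1832  28:1658  29:2334  30:171  31:235
  32:1349  33:1327  34:1685  35:1248  36:384  37:1942  38:2239  39:2148
  40:2120  41:1929  42:2235  43:1782  44:1825  45:2203  46:1225  47:1836
  48:2024
Giant step factor: 1277^(-49) ≡ 1645 (mod 2371).
Scan 263·1645^i mod 2371 for i = 0, 1, …:
  i=0: 263   i=1: 1113   i=2: 473   i=3: 397
  i=4: 1040   i=5: 1309   i=6: 437   i=7: 452
  i=8: 1417   i=9: 272     …   i=14: 290
  i=15: 479
Match at i=15, j=22: k = 15·49 + 22 = 757.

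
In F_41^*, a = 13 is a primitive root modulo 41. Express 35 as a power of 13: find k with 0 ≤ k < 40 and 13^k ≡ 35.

11

Successive powers of 13 modulo 41:
  13^0=1  13^1=13  13^2=5  13^3=24  13^4=25  13^5=38
  13^6=2  13^7=26  13^8=10  13^9=7  13^10=9  13^11=35
So 13^11 ≡ 35 (mod 41), giving k = 11.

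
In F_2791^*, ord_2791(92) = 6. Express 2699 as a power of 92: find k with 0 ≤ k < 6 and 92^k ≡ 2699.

Successive powers of 92 modulo 2791:
  92^0=1  92^1=92  92^2=91  92^3=2790  92^4=2699
So 92^4 ≡ 2699 (mod 2791), giving k = 4.

4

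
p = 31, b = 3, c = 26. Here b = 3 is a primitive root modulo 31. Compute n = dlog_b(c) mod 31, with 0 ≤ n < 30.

Successive powers of 3 modulo 31:
  3^0=1  3^1=3  3^2=9  3^3=27  3^4=19  3^5=26
So 3^5 ≡ 26 (mod 31), giving n = 5.

5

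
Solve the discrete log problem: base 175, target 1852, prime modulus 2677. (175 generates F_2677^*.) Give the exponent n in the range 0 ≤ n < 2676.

248

Baby-step giant-step with m = ceil(sqrt(2676)) = 52.
Baby table (175^j mod 2677 for j=0..51):
  0:1  1:175  2:1178  3:21  4:998  5:645  6:441  7:2219
  8:160  9:1230  10:1090  11:683  12:1737  13:1474  14:958  15:1676
  16:1507  17:1379  18:395  19:2200  20:2189  21:264  22:691  23:460
  24:190  25:1126  26:1629  27:1313  28:2230  29:2085  30:803  31:1321
  32:953  33:801  34:971  35:1274  36:759  37:1652  38:2661  39:2554
  40:2568  41:2341  42:94  43:388  44:975  45:1974  46:117  47:1736
  48:1299  49:2457  50:1655  51:509
Giant step factor: 175^(-52) ≡ 2615 (mod 2677).
Scan 1852·2615^i mod 2677 for i = 0, 1, …:
  i=0: 1852   i=1: 287   i=2: 945   i=3: 304
  i=4: 2568
Match at i=4, j=40: n = 4·52 + 40 = 248.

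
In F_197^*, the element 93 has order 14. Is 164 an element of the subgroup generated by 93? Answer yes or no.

yes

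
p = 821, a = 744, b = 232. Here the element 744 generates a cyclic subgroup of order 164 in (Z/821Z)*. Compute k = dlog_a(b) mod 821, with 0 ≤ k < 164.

Baby-step giant-step with m = ceil(sqrt(164)) = 13.
Baby table (744^j mod 821 for j=0..12):
  0:1  1:744  2:182  3:764  4:284  5:299  6:786  7:232
  8:198  9:353  10:733  11:208  12:404
Giant step factor: 744^(-13) ≡ 447 (mod 821).
Scan 232·447^i mod 821 for i = 0, 1, …:
  i=0: 232
Match at i=0, j=7: k = 0·13 + 7 = 7.

7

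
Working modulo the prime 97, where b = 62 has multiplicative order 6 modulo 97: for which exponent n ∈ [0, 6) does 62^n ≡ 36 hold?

5

Successive powers of 62 modulo 97:
  62^0=1  62^1=62  62^2=61  62^3=96  62^4=35  62^5=36
So 62^5 ≡ 36 (mod 97), giving n = 5.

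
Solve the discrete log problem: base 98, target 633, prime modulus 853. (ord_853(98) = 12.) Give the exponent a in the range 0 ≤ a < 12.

10

Successive powers of 98 modulo 853:
  98^0=1  98^1=98  98^2=221  98^3=333  98^4=220  98^5=235
  98^6=852  98^7=755  98^8=632  98^9=520  98^10=633
So 98^10 ≡ 633 (mod 853), giving a = 10.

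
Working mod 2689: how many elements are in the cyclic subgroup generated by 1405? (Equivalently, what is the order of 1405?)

336

The order of 1405 must divide p − 1 = 2688 = 2^7 · 3 · 7.
Divisors: 1, 2, 3, 4, 6, 7, 8, 12, 14, 16, 21, 24, 28, 32, 42, 48, 56, 64, 84, 96, 112, 128, 168, 192, 224, 336, 384, 448, 672, 896, 1344, 2688.
Check each in increasing order: 1405^1 ≡ 1405;  1405^2 ≡ 299;  1405^3 ≡ 611;  1405^4 ≡ 664;  1405^6 ≡ 2239;  1405^7 ≡ 2354;  1405^8 ≡ 2589;  1405^12 ≡ 825;  1405^14 ≡ 1976;  1405^16 ≡ 1933;  1405^21 ≡ 2223;  1405^24 ≡ 308;  1405^28 ≡ 148;  1405^32 ≡ 1468;  1405^42 ≡ 2036;  1405^48 ≡ 749;  1405^56 ≡ 392;  1405^64 ≡ 1135;  1405^84 ≡ 1547;  1405^96 ≡ 1689;  1405^112 ≡ 391;  1405^128 ≡ 194;  1405^168 ≡ 2688;  1405^192 ≡ 2381;  1405^224 ≡ 2297;  1405^336 ≡ 1.
Smallest exponent giving 1 is 336.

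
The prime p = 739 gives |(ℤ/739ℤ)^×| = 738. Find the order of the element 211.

369

The order of 211 must divide p − 1 = 738 = 2 · 3^2 · 41.
Divisors: 1, 2, 3, 6, 9, 18, 41, 82, 123, 246, 369, 738.
Check each in increasing order: 211^1 ≡ 211;  211^2 ≡ 181;  211^3 ≡ 502;  211^6 ≡ 5;  211^9 ≡ 293;  211^18 ≡ 125;  211^41 ≡ 724;  211^82 ≡ 225;  211^123 ≡ 320;  211^246 ≡ 418;  211^369 ≡ 1.
Smallest exponent giving 1 is 369.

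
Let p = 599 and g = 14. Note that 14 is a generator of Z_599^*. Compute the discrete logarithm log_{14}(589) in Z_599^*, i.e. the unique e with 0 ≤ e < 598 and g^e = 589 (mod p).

275

Baby-step giant-step with m = ceil(sqrt(598)) = 25.
Baby table (14^j mod 599 for j=0..24):
  0:1  1:14  2:196  3:348  4:80  5:521  6:106  7:286
  8:410  9:349  10:94  11:118  12:454  13:366  14:332  15:455
  16:380  17:528  18:204  19:460  20:450  21:310  22:147  23:261
  24:60
Giant step factor: 14^(-25) ≡ 343 (mod 599).
Scan 589·343^i mod 599 for i = 0, 1, …:
  i=0: 589   i=1: 164   i=2: 545   i=3: 47
  i=4: 547   i=5: 134   i=6: 438   i=7: 484
  i=8: 89   i=9: 577   i=10: 241   i=11: 1
Match at i=11, j=0: e = 11·25 + 0 = 275.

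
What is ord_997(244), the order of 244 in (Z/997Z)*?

The order of 244 must divide p − 1 = 996 = 2^2 · 3 · 83.
Divisors: 1, 2, 3, 4, 6, 12, 83, 166, 249, 332, 498, 996.
Check each in increasing order: 244^1 ≡ 244;  244^2 ≡ 713;  244^3 ≡ 494;  244^4 ≡ 896;  244^6 ≡ 768;  244^12 ≡ 597;  244^83 ≡ 91;  244^166 ≡ 305;  244^249 ≡ 836;  244^332 ≡ 304;  244^498 ≡ 996;  244^996 ≡ 1.
Smallest exponent giving 1 is 996.

996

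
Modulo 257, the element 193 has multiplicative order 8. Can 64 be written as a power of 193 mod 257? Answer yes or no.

yes

⟨193⟩ has order 8; its elements mod 257 are {1, 4, 16, 64, 193, 241, 253, 256}.
64 is in this set.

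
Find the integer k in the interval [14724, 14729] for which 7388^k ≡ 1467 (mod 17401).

Compute 7388^14724 mod 17401 = 12598, then multiply by 7388 repeatedly:
  7388^14724=12598  7388^14725=13476  7388^14726=9567  7388^14727=15535  7388^14728=12985
  7388^14729=1467
Found 1467 at exponent 14729.

14729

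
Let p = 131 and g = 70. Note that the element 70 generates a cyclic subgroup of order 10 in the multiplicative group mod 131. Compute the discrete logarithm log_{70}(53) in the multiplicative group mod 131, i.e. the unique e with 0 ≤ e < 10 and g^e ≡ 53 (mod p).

2

Successive powers of 70 modulo 131:
  70^0=1  70^1=70  70^2=53
So 70^2 ≡ 53 (mod 131), giving e = 2.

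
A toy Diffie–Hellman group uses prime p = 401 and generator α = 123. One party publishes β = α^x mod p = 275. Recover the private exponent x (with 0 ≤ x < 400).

210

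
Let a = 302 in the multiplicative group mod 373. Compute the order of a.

93

The order of 302 must divide p − 1 = 372 = 2^2 · 3 · 31.
Divisors: 1, 2, 3, 4, 6, 12, 31, 62, 93, 124, 186, 372.
Check each in increasing order: 302^1 ≡ 302;  302^2 ≡ 192;  302^3 ≡ 169;  302^4 ≡ 310;  302^6 ≡ 213;  302^12 ≡ 236;  302^31 ≡ 88;  302^62 ≡ 284;  302^93 ≡ 1.
Smallest exponent giving 1 is 93.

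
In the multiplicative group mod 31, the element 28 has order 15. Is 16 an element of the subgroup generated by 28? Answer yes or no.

16 ∈ ⟨28⟩ iff 16^15 ≡ 1 (mod 31), since |⟨28⟩| = 15.
16^15 mod 31 = 1.
Since 1 = 1, 16 lies in the subgroup.

yes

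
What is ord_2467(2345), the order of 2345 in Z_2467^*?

The order of 2345 must divide p − 1 = 2466 = 2 · 3^2 · 137.
Divisors: 1, 2, 3, 6, 9, 18, 137, 274, 411, 822, 1233, 2466.
Check each in increasing order: 2345^1 ≡ 2345;  2345^2 ≡ 82;  2345^3 ≡ 2331;  2345^6 ≡ 1227;  2345^9 ≡ 884;  2345^18 ≡ 1884;  2345^137 ≡ 375;  2345^274 ≡ 6;  2345^411 ≡ 2250;  2345^822 ≡ 216;  2345^1233 ≡ 1.
Smallest exponent giving 1 is 1233.

1233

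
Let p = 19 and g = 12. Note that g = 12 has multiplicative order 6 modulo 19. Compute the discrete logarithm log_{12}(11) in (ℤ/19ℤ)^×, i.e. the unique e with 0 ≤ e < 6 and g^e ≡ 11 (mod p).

2

Successive powers of 12 modulo 19:
  12^0=1  12^1=12  12^2=11
So 12^2 ≡ 11 (mod 19), giving e = 2.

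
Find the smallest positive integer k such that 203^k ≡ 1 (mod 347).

346

The order of 203 must divide p − 1 = 346 = 2 · 173.
Divisors: 1, 2, 173, 346.
Check each in increasing order: 203^1 ≡ 203;  203^2 ≡ 263;  203^173 ≡ 346;  203^346 ≡ 1.
Smallest exponent giving 1 is 346.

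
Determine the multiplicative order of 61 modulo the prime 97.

3

The order of 61 must divide p − 1 = 96 = 2^5 · 3.
Divisors: 1, 2, 3, 4, 6, 8, 12, 16, 24, 32, 48, 96.
Check each in increasing order: 61^1 ≡ 61;  61^2 ≡ 35;  61^3 ≡ 1.
Smallest exponent giving 1 is 3.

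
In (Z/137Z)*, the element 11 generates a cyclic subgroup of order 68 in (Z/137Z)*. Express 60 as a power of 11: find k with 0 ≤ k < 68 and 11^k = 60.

32

Baby-step giant-step with m = ceil(sqrt(68)) = 9.
Baby table (11^j mod 137 for j=0..8):
  0:1  1:11  2:121  3:98  4:119  5:76  6:14  7:17
  8:50
Giant step factor: 11^(-9) ≡ 69 (mod 137).
Scan 60·69^i mod 137 for i = 0, 1, …:
  i=0: 60   i=1: 30   i=2: 15   i=3: 76
Match at i=3, j=5: k = 3·9 + 5 = 32.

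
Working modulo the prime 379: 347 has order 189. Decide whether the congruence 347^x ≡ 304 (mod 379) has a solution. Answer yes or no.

304 ∈ ⟨347⟩ iff 304^189 ≡ 1 (mod 379), since |⟨347⟩| = 189.
304^189 mod 379 = 1.
Since 1 = 1, 304 lies in the subgroup.

yes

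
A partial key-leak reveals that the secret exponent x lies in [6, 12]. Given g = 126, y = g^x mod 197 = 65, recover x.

6

Compute 126^6 mod 197 = 65, then multiply by 126 repeatedly:
  126^6=65
Found 65 at exponent 6.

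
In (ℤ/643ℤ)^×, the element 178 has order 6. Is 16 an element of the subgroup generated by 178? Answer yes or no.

no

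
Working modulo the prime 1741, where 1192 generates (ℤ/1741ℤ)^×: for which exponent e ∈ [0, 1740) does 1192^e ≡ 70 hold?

Baby-step giant-step with m = ceil(sqrt(1740)) = 42.
Baby table (1192^j mod 1741 for j=0..41):
  0:1  1:1192  2:208  3:714  4:1480  5:527  6:1424  7:1674
  8:222  9:1733  10:910  11:77  12:1252  13:347  14:1007  15:795
  16:536  17:1706  18:64  19:1425  20:1125  21:430  22:706  23:649
  24:604  25:935  26:280  27:1229  28:787  29:1446  30:42  31:1316
  32:31  33:391  34:1225  35:1242  36:614  37:668  38:619  39:1405
  40:1659  41:1493
Giant step factor: 1192^(-42) ≡ 1441 (mod 1741).
Scan 70·1441^i mod 1741 for i = 0, 1, …:
  i=0: 70   i=1: 1633   i=2: 1062   i=3: 3
  i=4: 841   i=5: 145   i=6: 25   i=7: 1205
  i=8: 628   i=9: 1369     …   i=27: 1620
  i=28: 1480
Match at i=28, j=4: e = 28·42 + 4 = 1180.

1180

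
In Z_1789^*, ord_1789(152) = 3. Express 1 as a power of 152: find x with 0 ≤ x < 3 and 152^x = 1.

0

Successive powers of 152 modulo 1789:
  152^0=1
So 152^0 ≡ 1 (mod 1789), giving x = 0.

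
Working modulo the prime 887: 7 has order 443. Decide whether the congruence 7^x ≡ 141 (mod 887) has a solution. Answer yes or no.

yes

141 ∈ ⟨7⟩ iff 141^443 ≡ 1 (mod 887), since |⟨7⟩| = 443.
141^443 mod 887 = 1.
Since 1 = 1, 141 lies in the subgroup.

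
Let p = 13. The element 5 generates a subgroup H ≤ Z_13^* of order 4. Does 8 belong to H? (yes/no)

yes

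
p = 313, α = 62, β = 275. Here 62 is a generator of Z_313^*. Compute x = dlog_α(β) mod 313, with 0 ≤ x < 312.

50

Baby-step giant-step with m = ceil(sqrt(312)) = 18.
Baby table (62^j mod 313 for j=0..17):
  0:1  1:62  2:88  3:135  4:232  5:299  6:71  7:20
  8:301  9:195  10:196  11:258  12:33  13:168  14:87  15:73
  16:144  17:164
Giant step factor: 62^(-18) ≡ 278 (mod 313).
Scan 275·278^i mod 313 for i = 0, 1, …:
  i=0: 275   i=1: 78   i=2: 87
Match at i=2, j=14: x = 2·18 + 14 = 50.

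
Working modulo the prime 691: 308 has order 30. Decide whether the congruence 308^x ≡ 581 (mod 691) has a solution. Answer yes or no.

no

581 ∈ ⟨308⟩ iff 581^30 ≡ 1 (mod 691), since |⟨308⟩| = 30.
581^30 mod 691 = 195.
Since 195 ≠ 1, 581 does not lie in the subgroup.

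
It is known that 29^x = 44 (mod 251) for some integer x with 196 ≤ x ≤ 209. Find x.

Compute 29^196 mod 251 = 108, then multiply by 29 repeatedly:
  29^196=108  29^197=120  29^198=217  29^199=18  29^200=20
  29^201=78  29^202=3  29^203=87  29^204=13  29^205=126
  29^206=140  29^207=44
Found 44 at exponent 207.

207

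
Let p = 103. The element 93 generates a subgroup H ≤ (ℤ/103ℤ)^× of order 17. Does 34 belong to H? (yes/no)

yes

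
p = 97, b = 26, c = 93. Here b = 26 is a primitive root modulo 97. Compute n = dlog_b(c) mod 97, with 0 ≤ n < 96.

28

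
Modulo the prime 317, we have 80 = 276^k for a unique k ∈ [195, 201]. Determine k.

Compute 276^195 mod 317 = 108, then multiply by 276 repeatedly:
  276^195=108  276^196=10  276^197=224  276^198=9  276^199=265
  276^200=230  276^201=80
Found 80 at exponent 201.

201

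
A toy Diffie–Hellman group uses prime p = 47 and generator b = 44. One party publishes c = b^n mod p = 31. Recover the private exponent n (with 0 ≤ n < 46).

45

Baby-step giant-step with m = ceil(sqrt(46)) = 7.
Baby table (44^j mod 47 for j=0..6):
  0:1  1:44  2:9  3:20  4:34  5:39  6:24
Giant step factor: 44^(-7) ≡ 15 (mod 47).
Scan 31·15^i mod 47 for i = 0, 1, …:
  i=0: 31   i=1: 42   i=2: 19   i=3: 3
  i=4: 45   i=5: 17   i=6: 20
Match at i=6, j=3: n = 6·7 + 3 = 45.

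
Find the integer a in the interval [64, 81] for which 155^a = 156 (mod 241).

Compute 155^64 mod 241 = 54, then multiply by 155 repeatedly:
  155^64=54  155^65=176  155^66=47  155^67=55  155^68=90
  155^69=213  155^70=239  155^71=172  155^72=150  155^73=114
  155^74=77  155^75=126  155^76=9  155^77=190  155^78=48
  155^79=210  155^80=15  155^81=156
Found 156 at exponent 81.

81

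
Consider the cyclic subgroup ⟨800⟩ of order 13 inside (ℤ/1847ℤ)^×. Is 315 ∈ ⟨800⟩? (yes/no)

⟨800⟩ has order 13; its elements mod 1847 are {1, 123, 353, 501, 509, 518, 672, 800, 860, 916, 938, 1388, 1656}.
315 is not in this set.

no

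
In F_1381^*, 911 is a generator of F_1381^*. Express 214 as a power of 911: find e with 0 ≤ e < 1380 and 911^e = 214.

Baby-step giant-step with m = ceil(sqrt(1380)) = 38.
Baby table (911^j mod 1381 for j=0..37):
  0:1  1:911  2:1321  3:580  4:838  5:1106  6:817  7:1309
  8:696  9:177  10:1051  11:428  12:466  13:559  14:1041  15:985
  16:1066  17:283  18:947  19:973  20:1182  21:1003  22:892  23:584
  24:339  25:866  26:375  27:518  28:977  29:683  30:763  31:450
  32:1174  33:620  34:1372  35:87  36:540  37:304
Giant step factor: 911^(-38) ≡ 555 (mod 1381).
Scan 214·555^i mod 1381 for i = 0, 1, …:
  i=0: 214   i=1: 4   i=2: 839   i=3: 248
  i=4: 921   i=5: 185   i=6: 481   i=7: 422
  i=8: 821   i=9: 1306   i=10: 1186   i=11: 874
  i=12: 339
Match at i=12, j=24: e = 12·38 + 24 = 480.

480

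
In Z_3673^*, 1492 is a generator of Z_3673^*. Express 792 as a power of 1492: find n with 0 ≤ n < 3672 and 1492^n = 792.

2415

Baby-step giant-step with m = ceil(sqrt(3672)) = 61.
Baby table (1492^j mod 3673 for j=0..60):
  0:1  1:1492  2:226  3:2949  4:3327  5:1661  6:2610  7:740
  8:2180  9:1955  10:498  11:1070  12:2358  13:3075  14:323  15:753
  16:3211  17:1220  18:2105  19:245  20:1913  21:275  22:2597  23:3382
  24:2915  25:348  26:1323  27:1515  28:1485  29:801  30:1367  31:1049
  32:410  33:2002  34:835  35:673  36:1387  37:1505  38:1257  39:2214
  40:1261  41:836  42:2165  43:1613  44:781  45:911  46:202  47:198
  48:1576  49:672  50:3568  51:1279  52:1981  53:2560  54:3273  55:1899
  56:1425  57:3106  58:2499  59:413  60:2805
Giant step factor: 1492^(-61) ≡ 369 (mod 3673).
Scan 792·369^i mod 3673 for i = 0, 1, …:
  i=0: 792   i=1: 2081   i=2: 232   i=3: 1129
  i=4: 1552   i=5: 3373   i=6: 3163   i=7: 2806
  i=8: 3301   i=9: 2306     …   i=38: 1248
  i=39: 1387
Match at i=39, j=36: n = 39·61 + 36 = 2415.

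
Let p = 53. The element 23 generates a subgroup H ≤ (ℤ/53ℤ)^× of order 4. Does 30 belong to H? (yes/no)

⟨23⟩ has order 4; its elements mod 53 are {1, 23, 30, 52}.
30 is in this set.

yes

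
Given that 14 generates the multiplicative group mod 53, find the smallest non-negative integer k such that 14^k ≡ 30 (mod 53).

39

Baby-step giant-step with m = ceil(sqrt(52)) = 8.
Baby table (14^j mod 53 for j=0..7):
  0:1  1:14  2:37  3:41  4:44  5:33  6:38  7:2
Giant step factor: 14^(-8) ≡ 36 (mod 53).
Scan 30·36^i mod 53 for i = 0, 1, …:
  i=0: 30   i=1: 20   i=2: 31   i=3: 3
  i=4: 2
Match at i=4, j=7: k = 4·8 + 7 = 39.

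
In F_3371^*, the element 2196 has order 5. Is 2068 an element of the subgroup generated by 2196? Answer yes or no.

⟨2196⟩ has order 5; its elements mod 3371 are {1, 591, 1886, 2068, 2196}.
2068 is in this set.

yes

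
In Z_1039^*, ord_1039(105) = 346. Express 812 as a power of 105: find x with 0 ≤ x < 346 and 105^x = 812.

72

Baby-step giant-step with m = ceil(sqrt(346)) = 19.
Baby table (105^j mod 1039 for j=0..18):
  0:1  1:105  2:635  3:179  4:93  5:414  6:871  7:23
  8:337  9:59  10:1000  11:61  12:171  13:292  14:529  15:478
  16:318  17:142  18:364
Giant step factor: 105^(-19) ≡ 205 (mod 1039).
Scan 812·205^i mod 1039 for i = 0, 1, …:
  i=0: 812   i=1: 220   i=2: 423   i=3: 478
Match at i=3, j=15: x = 3·19 + 15 = 72.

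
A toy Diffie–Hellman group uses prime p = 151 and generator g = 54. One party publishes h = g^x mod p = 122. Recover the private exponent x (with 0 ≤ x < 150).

Successive powers of 54 modulo 151:
  54^0=1  54^1=54  54^2=47  54^3=122
So 54^3 ≡ 122 (mod 151), giving x = 3.

3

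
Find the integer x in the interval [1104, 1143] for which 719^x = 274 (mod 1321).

1124

Compute 719^1104 mod 1321 = 399, then multiply by 719 repeatedly:
  719^1104=399  719^1105=224  719^1106=1215  719^1107=404  719^1108=1177
  719^1109=823  719^1110=1250  719^1111=470  719^1112=1075  719^1113=140
  719^1114=264  719^1115=913  719^1116=1231  719^1117=19  719^1118=451
  719^1119=624  719^1120=837  719^1121=748  719^1122=165  719^1123=1066
  719^1124=274
Found 274 at exponent 1124.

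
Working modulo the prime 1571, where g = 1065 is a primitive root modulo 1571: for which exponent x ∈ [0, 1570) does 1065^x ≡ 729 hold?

1026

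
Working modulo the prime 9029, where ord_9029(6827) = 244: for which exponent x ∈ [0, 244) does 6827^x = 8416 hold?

188

Baby-step giant-step with m = ceil(sqrt(244)) = 16.
Baby table (6827^j mod 9029 for j=0..15):
  0:1  1:6827  2:231  3:5991  4:8216  5:2484  6:1806  7:4977
  8:1852  9:3004  10:3449  11:7720  12:2167  13:4607  14:3982  15:7824
Giant step factor: 6827^(-16) ≡ 1788 (mod 9029).
Scan 8416·1788^i mod 9029 for i = 0, 1, …:
  i=0: 8416   i=1: 5494   i=2: 8749   i=3: 4984
  i=4: 8798   i=5: 2306   i=6: 5904   i=7: 1451
  i=8: 3065   i=9: 8646   i=10: 1400   i=11: 2167
Match at i=11, j=12: x = 11·16 + 12 = 188.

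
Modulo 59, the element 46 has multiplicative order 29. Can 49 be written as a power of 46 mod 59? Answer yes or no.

yes

49 ∈ ⟨46⟩ iff 49^29 ≡ 1 (mod 59), since |⟨46⟩| = 29.
49^29 mod 59 = 1.
Since 1 = 1, 49 lies in the subgroup.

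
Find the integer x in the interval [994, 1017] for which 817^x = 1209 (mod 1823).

999

Compute 817^994 mod 1823 = 113, then multiply by 817 repeatedly:
  817^994=113  817^995=1171  817^996=1455  817^997=139  817^998=537
  817^999=1209
Found 1209 at exponent 999.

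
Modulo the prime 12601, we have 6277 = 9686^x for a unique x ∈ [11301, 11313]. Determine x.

Compute 9686^11301 mod 12601 = 11579, then multiply by 9686 repeatedly:
  9686^11301=11579  9686^11302=5294  9686^11303=4215  9686^11304=11851  9686^11305=6277
Found 6277 at exponent 11305.

11305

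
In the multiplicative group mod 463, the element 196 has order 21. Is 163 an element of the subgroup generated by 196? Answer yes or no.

163 ∈ ⟨196⟩ iff 163^21 ≡ 1 (mod 463), since |⟨196⟩| = 21.
163^21 mod 463 = 1.
Since 1 = 1, 163 lies in the subgroup.

yes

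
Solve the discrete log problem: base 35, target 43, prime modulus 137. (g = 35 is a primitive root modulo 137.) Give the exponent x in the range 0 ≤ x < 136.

Baby-step giant-step with m = ceil(sqrt(136)) = 12.
Baby table (35^j mod 137 for j=0..11):
  0:1  1:35  2:129  3:131  4:64  5:48  6:36  7:27
  8:123  9:58  10:112  11:84
Giant step factor: 35^(-12) ≡ 87 (mod 137).
Scan 43·87^i mod 137 for i = 0, 1, …:
  i=0: 43   i=1: 42   i=2: 92   i=3: 58
Match at i=3, j=9: x = 3·12 + 9 = 45.

45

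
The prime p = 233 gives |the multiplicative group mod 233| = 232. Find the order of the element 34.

232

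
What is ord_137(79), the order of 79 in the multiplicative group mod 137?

136

The order of 79 must divide p − 1 = 136 = 2^3 · 17.
Divisors: 1, 2, 4, 8, 17, 34, 68, 136.
Check each in increasing order: 79^1 ≡ 79;  79^2 ≡ 76;  79^4 ≡ 22;  79^8 ≡ 73;  79^17 ≡ 127;  79^34 ≡ 100;  79^68 ≡ 136;  79^136 ≡ 1.
Smallest exponent giving 1 is 136.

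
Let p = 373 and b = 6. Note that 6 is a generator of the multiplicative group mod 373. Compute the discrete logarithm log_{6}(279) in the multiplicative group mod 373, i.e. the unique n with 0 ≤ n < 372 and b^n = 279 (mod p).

22

Baby-step giant-step with m = ceil(sqrt(372)) = 20.
Baby table (6^j mod 373 for j=0..19):
  0:1  1:6  2:36  3:216  4:177  5:316  6:31  7:186
  8:370  9:355  10:265  11:98  12:215  13:171  14:280  15:188
  16:9  17:54  18:324  19:79
Giant step factor: 6^(-20) ≡ 325 (mod 373).
Scan 279·325^i mod 373 for i = 0, 1, …:
  i=0: 279   i=1: 36
Match at i=1, j=2: n = 1·20 + 2 = 22.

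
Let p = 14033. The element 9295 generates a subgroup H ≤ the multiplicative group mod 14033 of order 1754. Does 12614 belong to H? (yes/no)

yes

12614 ∈ ⟨9295⟩ iff 12614^1754 ≡ 1 (mod 14033), since |⟨9295⟩| = 1754.
12614^1754 mod 14033 = 1.
Since 1 = 1, 12614 lies in the subgroup.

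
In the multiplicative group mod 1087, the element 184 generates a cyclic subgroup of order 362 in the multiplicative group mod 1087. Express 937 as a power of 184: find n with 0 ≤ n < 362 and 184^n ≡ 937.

Baby-step giant-step with m = ceil(sqrt(362)) = 20.
Baby table (184^j mod 1087 for j=0..19):
  0:1  1:184  2:159  3:994  4:280  5:431  6:1040  7:48
  8:136  9:23  10:971  11:396  12:35  13:1005  14:130  15:6
  16:17  17:954  18:529  19:593
Giant step factor: 184^(-20) ≡ 963 (mod 1087).
Scan 937·963^i mod 1087 for i = 0, 1, …:
  i=0: 937   i=1: 121   i=2: 214   i=3: 639
  i=4: 115   i=5: 958   i=6: 778   i=7: 271
  i=8: 93   i=9: 425     …   i=16: 138
  i=17: 280
Match at i=17, j=4: n = 17·20 + 4 = 344.

344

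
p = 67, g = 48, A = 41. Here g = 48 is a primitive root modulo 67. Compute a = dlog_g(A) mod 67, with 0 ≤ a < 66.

Baby-step giant-step with m = ceil(sqrt(66)) = 9.
Baby table (48^j mod 67 for j=0..8):
  0:1  1:48  2:26  3:42  4:6  5:20  6:22  7:51
  8:36
Giant step factor: 48^(-9) ≡ 43 (mod 67).
Scan 41·43^i mod 67 for i = 0, 1, …:
  i=0: 41   i=1: 21   i=2: 32   i=3: 36
Match at i=3, j=8: a = 3·9 + 8 = 35.

35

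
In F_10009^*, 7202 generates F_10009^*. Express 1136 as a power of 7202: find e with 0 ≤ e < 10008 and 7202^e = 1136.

Baby-step giant-step with m = ceil(sqrt(10008)) = 101.
Baby table (7202^j mod 10009 for j=0..100):
  0:1  1:7202  2:2166  3:5510  4:7344  5:3932  6:2803  7:9062
  8:5844  9:643  10:6728  11:1487  12:9753  13:7953  14:6008  15:709
  16:1628  17:4317  18:3080  19:2216  20:5286  21:5545  22:9189  23:9679
  24:5482  25:5868  26:3338  27:8667  28:3610  29:5847  30:2231  31:3217
  32:8008  33:1758  34:9740  35:4408  36:7877  37:9151  38:6246  39:3246
  40:6677  41:4518  42:9386  43:7195  44:1797  45:357  46:8810  47:2569
  48:5306  49:9459  50:2464  51:9780  52:2227  53:4436  54:9353  55:9745
  56:382  57:8698  58:6674  59:2930  60:2888  61:674  62:9792  63:8579
  64:401  65:5410  66:7792  67:7530  68:2298  69:5319  70:2995  71:595
  72:1338  73:7618  74:5507  75:5756  76:7443  77:6291  78:7048  79:4057
  80:2243  81:9569  82:3973  83:7824  84:7787  85:1547  86:1477  87:7796
  88:6311  89:953  90:7341  91:2344  92:6314  93:2541  94:3830  95:8865
  96:8328  97:4328  98:2230  99:6024  100:5842
Giant step factor: 7202^(-101) ≡ 7280 (mod 10009).
Scan 1136·7280^i mod 10009 for i = 0, 1, …:
  i=0: 1136   i=1: 2646   i=2: 5564   i=3: 9506
  i=4: 1454   i=5: 5607   i=6: 2258   i=7: 3462
  i=8: 698   i=9: 6877     …   i=28: 9251
  i=29: 6728
Match at i=29, j=10: e = 29·101 + 10 = 2939.

2939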